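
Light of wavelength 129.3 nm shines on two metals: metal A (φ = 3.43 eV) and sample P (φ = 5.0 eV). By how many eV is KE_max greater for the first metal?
1.5700 eV

Using KE_max = hc/λ - φ for each metal:

Photon energy: E = hc/λ = 9.5889 eV

For metal A (φ₁ = 3.43 eV):
KE₁ = E - φ₁ = 9.5889 - 3.43 = 6.1589 eV

For sample P (φ₂ = 5.0 eV):
KE₂ = E - φ₂ = 9.5889 - 5.0 = 4.5889 eV

Difference:
ΔKE = KE₁ - KE₂ = 6.1589 - 4.5889 = 1.5700 eV

Note: The difference equals the difference in work functions: 5.0 - 3.43 = 1.57 eV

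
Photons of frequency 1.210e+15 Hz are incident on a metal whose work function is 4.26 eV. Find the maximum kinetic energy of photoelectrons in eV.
0.7442 eV

Using Einstein's photoelectric equation: KE_max = hf - φ

First, calculate the photon energy:
E_photon = hf = (6.626×10⁻³⁴ J·s)(1.210e+15 Hz)
E_photon = 5.0042 eV

Then, the maximum kinetic energy:
KE_max = E_photon - φ = 5.0042 eV - 4.26 eV = 0.7442 eV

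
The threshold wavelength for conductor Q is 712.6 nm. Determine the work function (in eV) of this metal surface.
1.74 eV

At the threshold wavelength, photon energy equals work function:
φ = hc/λ₀

Calculating:
φ = (6.626×10⁻³⁴ J·s)(3×10⁸ m/s) / (712.6×10⁻⁹ m)
φ = 1.74 eV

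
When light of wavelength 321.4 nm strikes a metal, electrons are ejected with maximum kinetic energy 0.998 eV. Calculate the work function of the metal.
2.86 eV

From Einstein's photoelectric equation: KE_max = hf - φ = hc/λ - φ

Rearranging for φ:
φ = hc/λ - KE_max

Calculate photon energy:
E_photon = hc/λ = 3.8576 eV

Therefore:
φ = 3.8576 - 0.998 = 2.86 eV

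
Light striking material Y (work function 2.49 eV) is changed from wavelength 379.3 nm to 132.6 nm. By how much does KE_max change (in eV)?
6.0815 eV

Using Einstein's equation: KE_max = hc/λ - φ

For λ₁ = 379.3 nm:
KE₁ = hc/λ₁ - φ = 3.2688 - 2.49 = 0.7788 eV

For λ₂ = 132.6 nm:
KE₂ = hc/λ₂ - φ = 9.3502 - 2.49 = 6.8602 eV

Change in KE:
ΔKE = KE₂ - KE₁ = 6.8602 - 0.7788 = 6.0815 eV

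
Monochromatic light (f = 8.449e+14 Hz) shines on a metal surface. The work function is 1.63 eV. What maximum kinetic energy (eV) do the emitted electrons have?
1.8642 eV

Using Einstein's photoelectric equation: KE_max = hf - φ

First, calculate the photon energy:
E_photon = hf = (6.626×10⁻³⁴ J·s)(8.449e+14 Hz)
E_photon = 3.4942 eV

Then, the maximum kinetic energy:
KE_max = E_photon - φ = 3.4942 eV - 1.63 eV = 1.8642 eV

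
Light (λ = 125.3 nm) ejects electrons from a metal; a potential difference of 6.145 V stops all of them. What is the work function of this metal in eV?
3.75 eV

The stopping potential gives the maximum kinetic energy: KE_max = eV_s = 6.145 eV

From Einstein's photoelectric equation: KE_max = hc/λ - φ
Rearranging: φ = hc/λ - KE_max

Calculate photon energy:
E_photon = hc/λ = (6.626×10⁻³⁴ J·s)(3×10⁸ m/s) / (125.3×10⁻⁹ m) = 9.8950 eV

Therefore:
φ = 9.8950 - 6.145 = 3.75 eV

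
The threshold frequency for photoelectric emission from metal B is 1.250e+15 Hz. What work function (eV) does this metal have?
5.17 eV

At the threshold frequency, photon energy equals work function:
φ = hf₀

Calculating:
φ = (6.626×10⁻³⁴ J·s)(1.250e+15 Hz)
φ = 5.17 eV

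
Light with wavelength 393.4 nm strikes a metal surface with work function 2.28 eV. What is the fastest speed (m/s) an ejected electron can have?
5.5371e+05 m/s

First, find the maximum kinetic energy:
E_photon = hc/λ = 3.1516 eV
KE_max = E_photon - φ = 3.1516 - 2.28 = 0.8716 eV

Convert to Joules: KE_max = 0.8716 × 1.602×10⁻¹⁹ J = 1.3965e-19 J

Then use KE = ½mv² to find velocity:
v = √(2·KE/m) = √(2 × 1.3965e-19 J / 9.109e-31 kg)
v = 5.5371e+05 m/s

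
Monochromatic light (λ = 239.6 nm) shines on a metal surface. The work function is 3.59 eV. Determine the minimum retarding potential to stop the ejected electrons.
1.5846 V

The stopping potential V_s satisfies: eV_s = KE_max

First, find KE_max using Einstein's equation:
E_photon = hc/λ = 5.1746 eV
KE_max = E_photon - φ = 5.1746 - 3.59 = 1.5846 eV

Since eV_s = KE_max:
V_s = KE_max/e = 1.5846 V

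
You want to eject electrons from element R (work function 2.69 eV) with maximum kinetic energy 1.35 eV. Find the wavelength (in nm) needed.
306.89 nm

From Einstein's equation: KE_max = hc/λ - φ

Rearranging for λ:
hc/λ = KE_max + φ
λ = hc/(KE_max + φ)

Required photon energy:
E_photon = KE_max + φ = 1.35 + 2.69 = 4.04 eV

Required wavelength:
λ = hc/E_photon = (6.626×10⁻³⁴)(3×10⁸) / (4.04 × 1.602×10⁻¹⁹)
λ = 306.89 nm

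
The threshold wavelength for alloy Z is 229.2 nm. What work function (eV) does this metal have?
5.41 eV

At the threshold wavelength, photon energy equals work function:
φ = hc/λ₀

Calculating:
φ = (6.626×10⁻³⁴ J·s)(3×10⁸ m/s) / (229.2×10⁻⁹ m)
φ = 5.41 eV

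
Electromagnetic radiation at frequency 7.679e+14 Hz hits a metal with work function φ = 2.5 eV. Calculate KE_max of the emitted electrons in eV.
0.6758 eV

Using Einstein's photoelectric equation: KE_max = hf - φ

First, calculate the photon energy:
E_photon = hf = (6.626×10⁻³⁴ J·s)(7.679e+14 Hz)
E_photon = 3.1758 eV

Then, the maximum kinetic energy:
KE_max = E_photon - φ = 3.1758 eV - 2.5 eV = 0.6758 eV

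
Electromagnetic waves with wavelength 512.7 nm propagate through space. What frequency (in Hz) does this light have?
5.8473e+14 Hz

Using the wave equation: c = fλ

Solving for frequency:
f = c/λ = (3×10⁸ m/s) / (512.7×10⁻⁹ m)
f = 5.8473e+14 Hz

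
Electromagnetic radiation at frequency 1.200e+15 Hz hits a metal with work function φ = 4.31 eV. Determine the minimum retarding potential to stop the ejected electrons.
0.6528 V

The stopping potential V_s satisfies: eV_s = KE_max

First, find KE_max using Einstein's equation:
E_photon = hf = (6.626×10⁻³⁴ J·s)(1.200e+15 Hz) = 4.9628 eV
KE_max = E_photon - φ = 4.9628 - 4.31 = 0.6528 eV

Since eV_s = KE_max:
V_s = KE_max/e = 0.6528 V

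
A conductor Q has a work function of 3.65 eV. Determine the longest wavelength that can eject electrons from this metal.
339.68 nm

The threshold wavelength is when the photon energy equals the work function:
hc/λ₀ = φ

Solving for λ₀:
λ₀ = hc/φ = (6.626×10⁻³⁴ J·s)(3×10⁸ m/s) / (3.65 eV × 1.602×10⁻¹⁹ J/eV)
λ₀ = 339.68 nm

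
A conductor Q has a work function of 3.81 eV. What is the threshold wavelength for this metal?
325.42 nm

The threshold wavelength is when the photon energy equals the work function:
hc/λ₀ = φ

Solving for λ₀:
λ₀ = hc/φ = (6.626×10⁻³⁴ J·s)(3×10⁸ m/s) / (3.81 eV × 1.602×10⁻¹⁹ J/eV)
λ₀ = 325.42 nm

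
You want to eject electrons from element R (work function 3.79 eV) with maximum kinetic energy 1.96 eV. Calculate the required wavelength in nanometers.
215.62 nm

From Einstein's equation: KE_max = hc/λ - φ

Rearranging for λ:
hc/λ = KE_max + φ
λ = hc/(KE_max + φ)

Required photon energy:
E_photon = KE_max + φ = 1.96 + 3.79 = 5.75 eV

Required wavelength:
λ = hc/E_photon = (6.626×10⁻³⁴)(3×10⁸) / (5.75 × 1.602×10⁻¹⁹)
λ = 215.62 nm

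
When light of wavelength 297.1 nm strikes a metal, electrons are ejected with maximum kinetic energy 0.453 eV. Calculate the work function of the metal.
3.72 eV

From Einstein's photoelectric equation: KE_max = hf - φ = hc/λ - φ

Rearranging for φ:
φ = hc/λ - KE_max

Calculate photon energy:
E_photon = hc/λ = 4.1731 eV

Therefore:
φ = 4.1731 - 0.453 = 3.72 eV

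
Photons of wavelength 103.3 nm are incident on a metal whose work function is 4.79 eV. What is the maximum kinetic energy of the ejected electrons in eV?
7.2123 eV

Using Einstein's photoelectric equation: KE_max = hf - φ = hc/λ - φ

First, calculate the photon energy:
E_photon = hc/λ = (6.626×10⁻³⁴ J·s)(3×10⁸ m/s) / (103.3×10⁻⁹ m)
E_photon = 12.0023 eV

Then, the maximum kinetic energy:
KE_max = E_photon - φ = 12.0023 eV - 4.79 eV = 7.2123 eV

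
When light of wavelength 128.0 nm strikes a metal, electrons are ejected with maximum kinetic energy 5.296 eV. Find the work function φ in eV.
4.39 eV

From Einstein's photoelectric equation: KE_max = hf - φ = hc/λ - φ

Rearranging for φ:
φ = hc/λ - KE_max

Calculate photon energy:
E_photon = hc/λ = 9.6863 eV

Therefore:
φ = 9.6863 - 5.296 = 4.39 eV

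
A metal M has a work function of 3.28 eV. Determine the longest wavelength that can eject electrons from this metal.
378.00 nm

The threshold wavelength is when the photon energy equals the work function:
hc/λ₀ = φ

Solving for λ₀:
λ₀ = hc/φ = (6.626×10⁻³⁴ J·s)(3×10⁸ m/s) / (3.28 eV × 1.602×10⁻¹⁹ J/eV)
λ₀ = 378.00 nm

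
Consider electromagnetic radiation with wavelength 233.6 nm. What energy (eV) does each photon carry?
5.3075 eV

Using E = hf = hc/λ:

E = hc/λ = (6.626×10⁻³⁴ J·s)(3×10⁸ m/s) / (233.6×10⁻⁹ m)
E = 5.3075 eV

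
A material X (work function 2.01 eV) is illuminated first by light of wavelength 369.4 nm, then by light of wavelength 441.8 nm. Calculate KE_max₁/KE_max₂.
1.6907

Using Einstein's equation: KE_max = hc/λ - φ

For λ₁ = 369.4 nm:
E₁ = hc/λ₁ = 3.3564 eV
KE₁ = E₁ - φ = 3.3564 - 2.01 = 1.3464 eV

For λ₂ = 441.8 nm:
E₂ = hc/λ₂ = 2.8063 eV
KE₂ = E₂ - φ = 2.8063 - 2.01 = 0.7963 eV

Ratio: KE₁/KE₂ = 1.3464/0.7963 = 1.6907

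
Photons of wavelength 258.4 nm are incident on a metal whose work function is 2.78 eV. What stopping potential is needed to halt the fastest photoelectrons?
2.0182 V

The stopping potential V_s satisfies: eV_s = KE_max

First, find KE_max using Einstein's equation:
E_photon = hc/λ = 4.7982 eV
KE_max = E_photon - φ = 4.7982 - 2.78 = 2.0182 eV

Since eV_s = KE_max:
V_s = KE_max/e = 2.0182 V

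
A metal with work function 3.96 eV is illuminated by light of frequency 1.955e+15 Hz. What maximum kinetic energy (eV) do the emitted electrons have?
4.1252 eV

Using Einstein's photoelectric equation: KE_max = hf - φ

First, calculate the photon energy:
E_photon = hf = (6.626×10⁻³⁴ J·s)(1.955e+15 Hz)
E_photon = 8.0852 eV

Then, the maximum kinetic energy:
KE_max = E_photon - φ = 8.0852 eV - 3.96 eV = 4.1252 eV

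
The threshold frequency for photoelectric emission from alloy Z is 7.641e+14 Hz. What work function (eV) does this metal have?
3.16 eV

At the threshold frequency, photon energy equals work function:
φ = hf₀

Calculating:
φ = (6.626×10⁻³⁴ J·s)(7.641e+14 Hz)
φ = 3.16 eV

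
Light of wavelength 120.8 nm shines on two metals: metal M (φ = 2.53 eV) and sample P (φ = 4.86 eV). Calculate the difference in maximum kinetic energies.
2.3300 eV

Using KE_max = hc/λ - φ for each metal:

Photon energy: E = hc/λ = 10.2636 eV

For metal M (φ₁ = 2.53 eV):
KE₁ = E - φ₁ = 10.2636 - 2.53 = 7.7336 eV

For sample P (φ₂ = 4.86 eV):
KE₂ = E - φ₂ = 10.2636 - 4.86 = 5.4036 eV

Difference:
ΔKE = KE₁ - KE₂ = 7.7336 - 5.4036 = 2.3300 eV

Note: The difference equals the difference in work functions: 4.86 - 2.53 = 2.33 eV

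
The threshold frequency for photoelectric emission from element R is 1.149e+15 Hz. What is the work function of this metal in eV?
4.75 eV

At the threshold frequency, photon energy equals work function:
φ = hf₀

Calculating:
φ = (6.626×10⁻³⁴ J·s)(1.149e+15 Hz)
φ = 4.75 eV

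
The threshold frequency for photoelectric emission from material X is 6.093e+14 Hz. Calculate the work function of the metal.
2.52 eV

At the threshold frequency, photon energy equals work function:
φ = hf₀

Calculating:
φ = (6.626×10⁻³⁴ J·s)(6.093e+14 Hz)
φ = 2.52 eV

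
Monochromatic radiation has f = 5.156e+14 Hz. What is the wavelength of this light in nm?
581.44 nm

Using the wave equation: c = fλ

Solving for wavelength:
λ = c/f = (3×10⁸ m/s) / (5.156e+14 Hz)
λ = 581.44 nm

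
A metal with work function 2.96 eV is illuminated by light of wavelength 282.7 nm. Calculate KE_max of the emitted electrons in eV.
1.4257 eV

Using Einstein's photoelectric equation: KE_max = hf - φ = hc/λ - φ

First, calculate the photon energy:
E_photon = hc/λ = (6.626×10⁻³⁴ J·s)(3×10⁸ m/s) / (282.7×10⁻⁹ m)
E_photon = 4.3857 eV

Then, the maximum kinetic energy:
KE_max = E_photon - φ = 4.3857 eV - 2.96 eV = 1.4257 eV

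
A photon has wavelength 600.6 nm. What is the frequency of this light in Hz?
4.9915e+14 Hz

Using the wave equation: c = fλ

Solving for frequency:
f = c/λ = (3×10⁸ m/s) / (600.6×10⁻⁹ m)
f = 4.9915e+14 Hz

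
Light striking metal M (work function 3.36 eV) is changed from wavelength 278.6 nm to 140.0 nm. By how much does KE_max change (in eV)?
4.4058 eV

Using Einstein's equation: KE_max = hc/λ - φ

For λ₁ = 278.6 nm:
KE₁ = hc/λ₁ - φ = 4.4503 - 3.36 = 1.0903 eV

For λ₂ = 140.0 nm:
KE₂ = hc/λ₂ - φ = 8.8560 - 3.36 = 5.4960 eV

Change in KE:
ΔKE = KE₂ - KE₁ = 5.4960 - 1.0903 = 4.4058 eV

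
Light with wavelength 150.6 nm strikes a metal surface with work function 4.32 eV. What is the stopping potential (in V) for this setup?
3.9127 V

The stopping potential V_s satisfies: eV_s = KE_max

First, find KE_max using Einstein's equation:
E_photon = hc/λ = 8.2327 eV
KE_max = E_photon - φ = 8.2327 - 4.32 = 3.9127 eV

Since eV_s = KE_max:
V_s = KE_max/e = 3.9127 V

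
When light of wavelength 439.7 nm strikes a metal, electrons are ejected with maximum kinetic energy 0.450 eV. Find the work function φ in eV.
2.37 eV

From Einstein's photoelectric equation: KE_max = hf - φ = hc/λ - φ

Rearranging for φ:
φ = hc/λ - KE_max

Calculate photon energy:
E_photon = hc/λ = 2.8197 eV

Therefore:
φ = 2.8197 - 0.450 = 2.37 eV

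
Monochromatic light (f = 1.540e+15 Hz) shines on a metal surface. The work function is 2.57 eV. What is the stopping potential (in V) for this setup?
3.7989 V

The stopping potential V_s satisfies: eV_s = KE_max

First, find KE_max using Einstein's equation:
E_photon = hf = (6.626×10⁻³⁴ J·s)(1.540e+15 Hz) = 6.3689 eV
KE_max = E_photon - φ = 6.3689 - 2.57 = 3.7989 eV

Since eV_s = KE_max:
V_s = KE_max/e = 3.7989 V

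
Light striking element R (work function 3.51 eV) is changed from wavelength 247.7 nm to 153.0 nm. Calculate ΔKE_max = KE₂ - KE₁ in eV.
3.0981 eV

Using Einstein's equation: KE_max = hc/λ - φ

For λ₁ = 247.7 nm:
KE₁ = hc/λ₁ - φ = 5.0054 - 3.51 = 1.4954 eV

For λ₂ = 153.0 nm:
KE₂ = hc/λ₂ - φ = 8.1035 - 3.51 = 4.5935 eV

Change in KE:
ΔKE = KE₂ - KE₁ = 4.5935 - 1.4954 = 3.0981 eV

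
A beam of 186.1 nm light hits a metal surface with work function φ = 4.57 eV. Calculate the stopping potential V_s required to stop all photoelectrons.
2.0922 V

The stopping potential V_s satisfies: eV_s = KE_max

First, find KE_max using Einstein's equation:
E_photon = hc/λ = 6.6622 eV
KE_max = E_photon - φ = 6.6622 - 4.57 = 2.0922 eV

Since eV_s = KE_max:
V_s = KE_max/e = 2.0922 V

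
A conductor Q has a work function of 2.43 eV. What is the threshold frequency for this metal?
5.8757e+14 Hz

The threshold frequency is when the photon energy equals the work function:
hf₀ = φ

Solving for f₀:
f₀ = φ/h = (2.43 eV × 1.602×10⁻¹⁹ J/eV) / (6.626×10⁻³⁴ J·s)
f₀ = 5.8757e+14 Hz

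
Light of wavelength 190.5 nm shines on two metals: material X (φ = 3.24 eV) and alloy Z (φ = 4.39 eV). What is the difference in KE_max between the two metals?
1.1500 eV

Using KE_max = hc/λ - φ for each metal:

Photon energy: E = hc/λ = 6.5084 eV

For material X (φ₁ = 3.24 eV):
KE₁ = E - φ₁ = 6.5084 - 3.24 = 3.2684 eV

For alloy Z (φ₂ = 4.39 eV):
KE₂ = E - φ₂ = 6.5084 - 4.39 = 2.1184 eV

Difference:
ΔKE = KE₁ - KE₂ = 3.2684 - 2.1184 = 1.1500 eV

Note: The difference equals the difference in work functions: 4.39 - 3.24 = 1.15 eV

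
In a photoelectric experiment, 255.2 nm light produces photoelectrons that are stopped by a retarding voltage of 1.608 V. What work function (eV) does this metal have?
3.25 eV

The stopping potential gives the maximum kinetic energy: KE_max = eV_s = 1.608 eV

From Einstein's photoelectric equation: KE_max = hc/λ - φ
Rearranging: φ = hc/λ - KE_max

Calculate photon energy:
E_photon = hc/λ = (6.626×10⁻³⁴ J·s)(3×10⁸ m/s) / (255.2×10⁻⁹ m) = 4.8583 eV

Therefore:
φ = 4.8583 - 1.608 = 3.25 eV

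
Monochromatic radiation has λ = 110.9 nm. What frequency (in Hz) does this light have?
2.7033e+15 Hz

Using the wave equation: c = fλ

Solving for frequency:
f = c/λ = (3×10⁸ m/s) / (110.9×10⁻⁹ m)
f = 2.7033e+15 Hz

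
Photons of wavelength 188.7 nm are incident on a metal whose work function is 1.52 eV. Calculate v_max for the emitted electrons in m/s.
1.3329e+06 m/s

First, find the maximum kinetic energy:
E_photon = hc/λ = 6.5704 eV
KE_max = E_photon - φ = 6.5704 - 1.52 = 5.0504 eV

Convert to Joules: KE_max = 5.0504 × 1.602×10⁻¹⁹ J = 8.0917e-19 J

Then use KE = ½mv² to find velocity:
v = √(2·KE/m) = √(2 × 8.0917e-19 J / 9.109e-31 kg)
v = 1.3329e+06 m/s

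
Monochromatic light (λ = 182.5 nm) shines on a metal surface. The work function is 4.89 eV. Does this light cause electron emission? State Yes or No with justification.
Yes

For photoemission, the photon energy must exceed the work function.

Photon energy: E = hc/λ = 6.7937 eV
Work function: φ = 4.89 eV

Since E_photon (6.7937 eV) > φ (4.89 eV), photoemission WILL occur.
The threshold wavelength is λ₀ = hc/φ = 253.5 nm.
Since 182.5 nm < 253.5 nm, the light has sufficient energy.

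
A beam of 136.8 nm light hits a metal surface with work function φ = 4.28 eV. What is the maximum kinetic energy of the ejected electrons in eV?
4.7832 eV

Using Einstein's photoelectric equation: KE_max = hf - φ = hc/λ - φ

First, calculate the photon energy:
E_photon = hc/λ = (6.626×10⁻³⁴ J·s)(3×10⁸ m/s) / (136.8×10⁻⁹ m)
E_photon = 9.0632 eV

Then, the maximum kinetic energy:
KE_max = E_photon - φ = 9.0632 eV - 4.28 eV = 4.7832 eV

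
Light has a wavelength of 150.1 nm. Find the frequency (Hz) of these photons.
1.9973e+15 Hz

Using the wave equation: c = fλ

Solving for frequency:
f = c/λ = (3×10⁸ m/s) / (150.1×10⁻⁹ m)
f = 1.9973e+15 Hz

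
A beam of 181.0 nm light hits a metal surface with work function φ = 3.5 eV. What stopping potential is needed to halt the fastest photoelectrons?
3.3500 V

The stopping potential V_s satisfies: eV_s = KE_max

First, find KE_max using Einstein's equation:
E_photon = hc/λ = 6.8500 eV
KE_max = E_photon - φ = 6.8500 - 3.5 = 3.3500 eV

Since eV_s = KE_max:
V_s = KE_max/e = 3.3500 V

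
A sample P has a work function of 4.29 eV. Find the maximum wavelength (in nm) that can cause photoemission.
289.01 nm

The threshold wavelength is when the photon energy equals the work function:
hc/λ₀ = φ

Solving for λ₀:
λ₀ = hc/φ = (6.626×10⁻³⁴ J·s)(3×10⁸ m/s) / (4.29 eV × 1.602×10⁻¹⁹ J/eV)
λ₀ = 289.01 nm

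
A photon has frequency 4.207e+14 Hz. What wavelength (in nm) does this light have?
712.60 nm

Using the wave equation: c = fλ

Solving for wavelength:
λ = c/f = (3×10⁸ m/s) / (4.207e+14 Hz)
λ = 712.60 nm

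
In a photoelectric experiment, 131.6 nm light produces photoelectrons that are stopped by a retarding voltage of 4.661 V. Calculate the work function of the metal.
4.76 eV

The stopping potential gives the maximum kinetic energy: KE_max = eV_s = 4.661 eV

From Einstein's photoelectric equation: KE_max = hc/λ - φ
Rearranging: φ = hc/λ - KE_max

Calculate photon energy:
E_photon = hc/λ = (6.626×10⁻³⁴ J·s)(3×10⁸ m/s) / (131.6×10⁻⁹ m) = 9.4213 eV

Therefore:
φ = 9.4213 - 4.661 = 4.76 eV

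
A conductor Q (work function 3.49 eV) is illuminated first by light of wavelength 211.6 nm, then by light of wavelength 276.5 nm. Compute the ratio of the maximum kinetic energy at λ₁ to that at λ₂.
2.3835

Using Einstein's equation: KE_max = hc/λ - φ

For λ₁ = 211.6 nm:
E₁ = hc/λ₁ = 5.8594 eV
KE₁ = E₁ - φ = 5.8594 - 3.49 = 2.3694 eV

For λ₂ = 276.5 nm:
E₂ = hc/λ₂ = 4.4841 eV
KE₂ = E₂ - φ = 4.4841 - 3.49 = 0.9941 eV

Ratio: KE₁/KE₂ = 2.3694/0.9941 = 2.3835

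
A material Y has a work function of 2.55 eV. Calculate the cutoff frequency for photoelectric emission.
6.1659e+14 Hz

The threshold frequency is when the photon energy equals the work function:
hf₀ = φ

Solving for f₀:
f₀ = φ/h = (2.55 eV × 1.602×10⁻¹⁹ J/eV) / (6.626×10⁻³⁴ J·s)
f₀ = 6.1659e+14 Hz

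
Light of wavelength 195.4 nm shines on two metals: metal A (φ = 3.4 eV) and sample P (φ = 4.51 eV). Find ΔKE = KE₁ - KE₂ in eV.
1.1100 eV

Using KE_max = hc/λ - φ for each metal:

Photon energy: E = hc/λ = 6.3451 eV

For metal A (φ₁ = 3.4 eV):
KE₁ = E - φ₁ = 6.3451 - 3.4 = 2.9451 eV

For sample P (φ₂ = 4.51 eV):
KE₂ = E - φ₂ = 6.3451 - 4.51 = 1.8351 eV

Difference:
ΔKE = KE₁ - KE₂ = 2.9451 - 1.8351 = 1.1100 eV

Note: The difference equals the difference in work functions: 4.51 - 3.4 = 1.11 eV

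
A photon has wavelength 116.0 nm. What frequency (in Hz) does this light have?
2.5844e+15 Hz

Using the wave equation: c = fλ

Solving for frequency:
f = c/λ = (3×10⁸ m/s) / (116.0×10⁻⁹ m)
f = 2.5844e+15 Hz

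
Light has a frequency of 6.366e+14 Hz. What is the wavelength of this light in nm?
470.93 nm

Using the wave equation: c = fλ

Solving for wavelength:
λ = c/f = (3×10⁸ m/s) / (6.366e+14 Hz)
λ = 470.93 nm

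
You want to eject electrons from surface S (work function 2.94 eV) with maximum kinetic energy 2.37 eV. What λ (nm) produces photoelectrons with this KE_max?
233.49 nm

From Einstein's equation: KE_max = hc/λ - φ

Rearranging for λ:
hc/λ = KE_max + φ
λ = hc/(KE_max + φ)

Required photon energy:
E_photon = KE_max + φ = 2.37 + 2.94 = 5.31 eV

Required wavelength:
λ = hc/E_photon = (6.626×10⁻³⁴)(3×10⁸) / (5.31 × 1.602×10⁻¹⁹)
λ = 233.49 nm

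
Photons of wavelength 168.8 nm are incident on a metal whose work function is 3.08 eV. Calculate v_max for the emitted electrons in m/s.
1.2249e+06 m/s

First, find the maximum kinetic energy:
E_photon = hc/λ = 7.3450 eV
KE_max = E_photon - φ = 7.3450 - 3.08 = 4.2650 eV

Convert to Joules: KE_max = 4.2650 × 1.602×10⁻¹⁹ J = 6.8333e-19 J

Then use KE = ½mv² to find velocity:
v = √(2·KE/m) = √(2 × 6.8333e-19 J / 9.109e-31 kg)
v = 1.2249e+06 m/s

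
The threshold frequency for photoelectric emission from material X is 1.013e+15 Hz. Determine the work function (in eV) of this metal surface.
4.19 eV

At the threshold frequency, photon energy equals work function:
φ = hf₀

Calculating:
φ = (6.626×10⁻³⁴ J·s)(1.013e+15 Hz)
φ = 4.19 eV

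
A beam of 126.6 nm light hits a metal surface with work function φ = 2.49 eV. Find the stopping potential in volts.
7.3034 V

The stopping potential V_s satisfies: eV_s = KE_max

First, find KE_max using Einstein's equation:
E_photon = hc/λ = 9.7934 eV
KE_max = E_photon - φ = 9.7934 - 2.49 = 7.3034 eV

Since eV_s = KE_max:
V_s = KE_max/e = 7.3034 V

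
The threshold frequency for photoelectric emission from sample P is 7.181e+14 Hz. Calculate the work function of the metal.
2.97 eV

At the threshold frequency, photon energy equals work function:
φ = hf₀

Calculating:
φ = (6.626×10⁻³⁴ J·s)(7.181e+14 Hz)
φ = 2.97 eV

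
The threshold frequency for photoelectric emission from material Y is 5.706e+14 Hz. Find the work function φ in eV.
2.36 eV

At the threshold frequency, photon energy equals work function:
φ = hf₀

Calculating:
φ = (6.626×10⁻³⁴ J·s)(5.706e+14 Hz)
φ = 2.36 eV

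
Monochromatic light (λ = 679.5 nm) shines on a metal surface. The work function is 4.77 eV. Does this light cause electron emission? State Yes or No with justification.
No

For photoemission, the photon energy must exceed the work function.

Photon energy: E = hc/λ = 1.8246 eV
Work function: φ = 4.77 eV

Since E_photon (1.8246 eV) < φ (4.77 eV), photoemission will NOT occur.
The threshold wavelength is λ₀ = hc/φ = 259.9 nm.
Since 679.5 nm > 259.9 nm, the photons lack sufficient energy.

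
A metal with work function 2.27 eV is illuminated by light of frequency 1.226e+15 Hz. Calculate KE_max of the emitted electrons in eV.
2.8003 eV

Using Einstein's photoelectric equation: KE_max = hf - φ

First, calculate the photon energy:
E_photon = hf = (6.626×10⁻³⁴ J·s)(1.226e+15 Hz)
E_photon = 5.0703 eV

Then, the maximum kinetic energy:
KE_max = E_photon - φ = 5.0703 eV - 2.27 eV = 2.8003 eV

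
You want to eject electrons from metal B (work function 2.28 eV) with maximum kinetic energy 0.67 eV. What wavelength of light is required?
420.29 nm

From Einstein's equation: KE_max = hc/λ - φ

Rearranging for λ:
hc/λ = KE_max + φ
λ = hc/(KE_max + φ)

Required photon energy:
E_photon = KE_max + φ = 0.67 + 2.28 = 2.95 eV

Required wavelength:
λ = hc/E_photon = (6.626×10⁻³⁴)(3×10⁸) / (2.95 × 1.602×10⁻¹⁹)
λ = 420.29 nm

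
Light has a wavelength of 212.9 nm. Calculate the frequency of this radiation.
1.4081e+15 Hz

Using the wave equation: c = fλ

Solving for frequency:
f = c/λ = (3×10⁸ m/s) / (212.9×10⁻⁹ m)
f = 1.4081e+15 Hz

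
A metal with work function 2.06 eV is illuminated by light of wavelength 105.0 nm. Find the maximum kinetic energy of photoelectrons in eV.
9.7480 eV

Using Einstein's photoelectric equation: KE_max = hf - φ = hc/λ - φ

First, calculate the photon energy:
E_photon = hc/λ = (6.626×10⁻³⁴ J·s)(3×10⁸ m/s) / (105.0×10⁻⁹ m)
E_photon = 11.8080 eV

Then, the maximum kinetic energy:
KE_max = E_photon - φ = 11.8080 eV - 2.06 eV = 9.7480 eV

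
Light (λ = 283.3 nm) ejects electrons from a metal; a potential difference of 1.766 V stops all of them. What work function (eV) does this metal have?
2.61 eV

The stopping potential gives the maximum kinetic energy: KE_max = eV_s = 1.766 eV

From Einstein's photoelectric equation: KE_max = hc/λ - φ
Rearranging: φ = hc/λ - KE_max

Calculate photon energy:
E_photon = hc/λ = (6.626×10⁻³⁴ J·s)(3×10⁸ m/s) / (283.3×10⁻⁹ m) = 4.3764 eV

Therefore:
φ = 4.3764 - 1.766 = 2.61 eV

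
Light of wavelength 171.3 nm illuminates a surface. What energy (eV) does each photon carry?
7.2378 eV

Using E = hf = hc/λ:

E = hc/λ = (6.626×10⁻³⁴ J·s)(3×10⁸ m/s) / (171.3×10⁻⁹ m)
E = 7.2378 eV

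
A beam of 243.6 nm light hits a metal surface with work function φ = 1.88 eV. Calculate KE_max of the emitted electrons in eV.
3.2097 eV

Using Einstein's photoelectric equation: KE_max = hf - φ = hc/λ - φ

First, calculate the photon energy:
E_photon = hc/λ = (6.626×10⁻³⁴ J·s)(3×10⁸ m/s) / (243.6×10⁻⁹ m)
E_photon = 5.0897 eV

Then, the maximum kinetic energy:
KE_max = E_photon - φ = 5.0897 eV - 1.88 eV = 3.2097 eV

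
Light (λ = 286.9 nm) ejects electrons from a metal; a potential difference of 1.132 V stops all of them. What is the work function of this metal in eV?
3.19 eV

The stopping potential gives the maximum kinetic energy: KE_max = eV_s = 1.132 eV

From Einstein's photoelectric equation: KE_max = hc/λ - φ
Rearranging: φ = hc/λ - KE_max

Calculate photon energy:
E_photon = hc/λ = (6.626×10⁻³⁴ J·s)(3×10⁸ m/s) / (286.9×10⁻⁹ m) = 4.3215 eV

Therefore:
φ = 4.3215 - 1.132 = 3.19 eV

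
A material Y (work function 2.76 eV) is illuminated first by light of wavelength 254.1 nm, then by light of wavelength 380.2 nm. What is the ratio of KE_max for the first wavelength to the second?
4.2300

Using Einstein's equation: KE_max = hc/λ - φ

For λ₁ = 254.1 nm:
E₁ = hc/λ₁ = 4.8793 eV
KE₁ = E₁ - φ = 4.8793 - 2.76 = 2.1193 eV

For λ₂ = 380.2 nm:
E₂ = hc/λ₂ = 3.2610 eV
KE₂ = E₂ - φ = 3.2610 - 2.76 = 0.5010 eV

Ratio: KE₁/KE₂ = 2.1193/0.5010 = 4.2300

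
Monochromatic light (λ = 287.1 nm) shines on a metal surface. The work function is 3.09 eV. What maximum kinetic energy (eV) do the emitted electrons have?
1.2285 eV

Using Einstein's photoelectric equation: KE_max = hf - φ = hc/λ - φ

First, calculate the photon energy:
E_photon = hc/λ = (6.626×10⁻³⁴ J·s)(3×10⁸ m/s) / (287.1×10⁻⁹ m)
E_photon = 4.3185 eV

Then, the maximum kinetic energy:
KE_max = E_photon - φ = 4.3185 eV - 3.09 eV = 1.2285 eV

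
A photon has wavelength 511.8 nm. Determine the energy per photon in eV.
2.4225 eV

Using E = hf = hc/λ:

E = hc/λ = (6.626×10⁻³⁴ J·s)(3×10⁸ m/s) / (511.8×10⁻⁹ m)
E = 2.4225 eV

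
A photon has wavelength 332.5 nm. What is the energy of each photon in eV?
3.7288 eV

Using E = hf = hc/λ:

E = hc/λ = (6.626×10⁻³⁴ J·s)(3×10⁸ m/s) / (332.5×10⁻⁹ m)
E = 3.7288 eV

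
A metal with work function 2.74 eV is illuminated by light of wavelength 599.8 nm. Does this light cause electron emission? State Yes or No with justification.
No

For photoemission, the photon energy must exceed the work function.

Photon energy: E = hc/λ = 2.0671 eV
Work function: φ = 2.74 eV

Since E_photon (2.0671 eV) < φ (2.74 eV), photoemission will NOT occur.
The threshold wavelength is λ₀ = hc/φ = 452.5 nm.
Since 599.8 nm > 452.5 nm, the photons lack sufficient energy.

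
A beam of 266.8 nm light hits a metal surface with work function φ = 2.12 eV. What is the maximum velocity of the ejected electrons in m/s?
9.4283e+05 m/s

First, find the maximum kinetic energy:
E_photon = hc/λ = 4.6471 eV
KE_max = E_photon - φ = 4.6471 - 2.12 = 2.5271 eV

Convert to Joules: KE_max = 2.5271 × 1.602×10⁻¹⁹ J = 4.0488e-19 J

Then use KE = ½mv² to find velocity:
v = √(2·KE/m) = √(2 × 4.0488e-19 J / 9.109e-31 kg)
v = 9.4283e+05 m/s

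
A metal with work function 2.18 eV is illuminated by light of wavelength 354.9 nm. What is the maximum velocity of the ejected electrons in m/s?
6.7974e+05 m/s

First, find the maximum kinetic energy:
E_photon = hc/λ = 3.4935 eV
KE_max = E_photon - φ = 3.4935 - 2.18 = 1.3135 eV

Convert to Joules: KE_max = 1.3135 × 1.602×10⁻¹⁹ J = 2.1045e-19 J

Then use KE = ½mv² to find velocity:
v = √(2·KE/m) = √(2 × 2.1045e-19 J / 9.109e-31 kg)
v = 6.7974e+05 m/s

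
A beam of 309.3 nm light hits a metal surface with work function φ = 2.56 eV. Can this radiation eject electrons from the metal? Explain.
Yes

For photoemission, the photon energy must exceed the work function.

Photon energy: E = hc/λ = 4.0085 eV
Work function: φ = 2.56 eV

Since E_photon (4.0085 eV) > φ (2.56 eV), photoemission WILL occur.
The threshold wavelength is λ₀ = hc/φ = 484.3 nm.
Since 309.3 nm < 484.3 nm, the light has sufficient energy.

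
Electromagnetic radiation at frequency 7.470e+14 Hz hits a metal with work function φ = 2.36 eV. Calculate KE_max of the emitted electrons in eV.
0.7293 eV

Using Einstein's photoelectric equation: KE_max = hf - φ

First, calculate the photon energy:
E_photon = hf = (6.626×10⁻³⁴ J·s)(7.470e+14 Hz)
E_photon = 3.0893 eV

Then, the maximum kinetic energy:
KE_max = E_photon - φ = 3.0893 eV - 2.36 eV = 0.7293 eV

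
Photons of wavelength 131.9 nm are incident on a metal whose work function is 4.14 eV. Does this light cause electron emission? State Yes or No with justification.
Yes

For photoemission, the photon energy must exceed the work function.

Photon energy: E = hc/λ = 9.3999 eV
Work function: φ = 4.14 eV

Since E_photon (9.3999 eV) > φ (4.14 eV), photoemission WILL occur.
The threshold wavelength is λ₀ = hc/φ = 299.5 nm.
Since 131.9 nm < 299.5 nm, the light has sufficient energy.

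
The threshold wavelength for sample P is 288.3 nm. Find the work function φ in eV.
4.30 eV

At the threshold wavelength, photon energy equals work function:
φ = hc/λ₀

Calculating:
φ = (6.626×10⁻³⁴ J·s)(3×10⁸ m/s) / (288.3×10⁻⁹ m)
φ = 4.30 eV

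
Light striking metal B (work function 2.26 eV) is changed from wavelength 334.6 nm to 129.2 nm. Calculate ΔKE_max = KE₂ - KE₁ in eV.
5.8909 eV

Using Einstein's equation: KE_max = hc/λ - φ

For λ₁ = 334.6 nm:
KE₁ = hc/λ₁ - φ = 3.7054 - 2.26 = 1.4454 eV

For λ₂ = 129.2 nm:
KE₂ = hc/λ₂ - φ = 9.5963 - 2.26 = 7.3363 eV

Change in KE:
ΔKE = KE₂ - KE₁ = 7.3363 - 1.4454 = 5.8909 eV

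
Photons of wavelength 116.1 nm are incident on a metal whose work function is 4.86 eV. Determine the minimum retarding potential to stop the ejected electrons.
5.8191 V

The stopping potential V_s satisfies: eV_s = KE_max

First, find KE_max using Einstein's equation:
E_photon = hc/λ = 10.6791 eV
KE_max = E_photon - φ = 10.6791 - 4.86 = 5.8191 eV

Since eV_s = KE_max:
V_s = KE_max/e = 5.8191 V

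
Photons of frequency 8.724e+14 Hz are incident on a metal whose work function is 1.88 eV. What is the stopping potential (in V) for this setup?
1.7280 V

The stopping potential V_s satisfies: eV_s = KE_max

First, find KE_max using Einstein's equation:
E_photon = hf = (6.626×10⁻³⁴ J·s)(8.724e+14 Hz) = 3.6080 eV
KE_max = E_photon - φ = 3.6080 - 1.88 = 1.7280 eV

Since eV_s = KE_max:
V_s = KE_max/e = 1.7280 V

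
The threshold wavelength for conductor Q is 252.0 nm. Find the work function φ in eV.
4.92 eV

At the threshold wavelength, photon energy equals work function:
φ = hc/λ₀

Calculating:
φ = (6.626×10⁻³⁴ J·s)(3×10⁸ m/s) / (252.0×10⁻⁹ m)
φ = 4.92 eV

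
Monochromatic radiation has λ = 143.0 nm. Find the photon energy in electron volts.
8.6702 eV

Using E = hf = hc/λ:

E = hc/λ = (6.626×10⁻³⁴ J·s)(3×10⁸ m/s) / (143.0×10⁻⁹ m)
E = 8.6702 eV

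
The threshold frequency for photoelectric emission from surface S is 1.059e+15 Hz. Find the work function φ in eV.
4.38 eV

At the threshold frequency, photon energy equals work function:
φ = hf₀

Calculating:
φ = (6.626×10⁻³⁴ J·s)(1.059e+15 Hz)
φ = 4.38 eV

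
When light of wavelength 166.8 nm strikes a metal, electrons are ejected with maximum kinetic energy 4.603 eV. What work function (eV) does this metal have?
2.83 eV

From Einstein's photoelectric equation: KE_max = hf - φ = hc/λ - φ

Rearranging for φ:
φ = hc/λ - KE_max

Calculate photon energy:
E_photon = hc/λ = 7.4331 eV

Therefore:
φ = 7.4331 - 4.603 = 2.83 eV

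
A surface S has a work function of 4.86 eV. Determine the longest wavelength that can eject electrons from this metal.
255.11 nm

The threshold wavelength is when the photon energy equals the work function:
hc/λ₀ = φ

Solving for λ₀:
λ₀ = hc/φ = (6.626×10⁻³⁴ J·s)(3×10⁸ m/s) / (4.86 eV × 1.602×10⁻¹⁹ J/eV)
λ₀ = 255.11 nm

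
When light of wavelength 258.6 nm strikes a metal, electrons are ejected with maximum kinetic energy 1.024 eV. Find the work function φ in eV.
3.77 eV

From Einstein's photoelectric equation: KE_max = hf - φ = hc/λ - φ

Rearranging for φ:
φ = hc/λ - KE_max

Calculate photon energy:
E_photon = hc/λ = 4.7944 eV

Therefore:
φ = 4.7944 - 1.024 = 3.77 eV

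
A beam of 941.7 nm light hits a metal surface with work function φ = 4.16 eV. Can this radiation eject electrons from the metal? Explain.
No

For photoemission, the photon energy must exceed the work function.

Photon energy: E = hc/λ = 1.3166 eV
Work function: φ = 4.16 eV

Since E_photon (1.3166 eV) < φ (4.16 eV), photoemission will NOT occur.
The threshold wavelength is λ₀ = hc/φ = 298.0 nm.
Since 941.7 nm > 298.0 nm, the photons lack sufficient energy.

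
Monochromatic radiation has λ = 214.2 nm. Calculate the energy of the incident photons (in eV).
5.7882 eV

Using E = hf = hc/λ:

E = hc/λ = (6.626×10⁻³⁴ J·s)(3×10⁸ m/s) / (214.2×10⁻⁹ m)
E = 5.7882 eV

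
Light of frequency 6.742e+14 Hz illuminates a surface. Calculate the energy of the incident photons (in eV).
2.7883 eV

Using E = hf:

E = hf = (6.626×10⁻³⁴ J·s)(6.742e+14 Hz)
E = 2.7883 eV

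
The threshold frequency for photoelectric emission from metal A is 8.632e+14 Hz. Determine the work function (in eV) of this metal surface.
3.57 eV

At the threshold frequency, photon energy equals work function:
φ = hf₀

Calculating:
φ = (6.626×10⁻³⁴ J·s)(8.632e+14 Hz)
φ = 3.57 eV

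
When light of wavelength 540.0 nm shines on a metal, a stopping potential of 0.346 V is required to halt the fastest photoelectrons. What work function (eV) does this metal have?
1.95 eV

The stopping potential gives the maximum kinetic energy: KE_max = eV_s = 0.346 eV

From Einstein's photoelectric equation: KE_max = hc/λ - φ
Rearranging: φ = hc/λ - KE_max

Calculate photon energy:
E_photon = hc/λ = (6.626×10⁻³⁴ J·s)(3×10⁸ m/s) / (540.0×10⁻⁹ m) = 2.2960 eV

Therefore:
φ = 2.2960 - 0.346 = 1.95 eV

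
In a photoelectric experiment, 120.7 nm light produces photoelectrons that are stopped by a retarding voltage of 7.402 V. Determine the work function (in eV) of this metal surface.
2.87 eV

The stopping potential gives the maximum kinetic energy: KE_max = eV_s = 7.402 eV

From Einstein's photoelectric equation: KE_max = hc/λ - φ
Rearranging: φ = hc/λ - KE_max

Calculate photon energy:
E_photon = hc/λ = (6.626×10⁻³⁴ J·s)(3×10⁸ m/s) / (120.7×10⁻⁹ m) = 10.2721 eV

Therefore:
φ = 10.2721 - 7.402 = 2.87 eV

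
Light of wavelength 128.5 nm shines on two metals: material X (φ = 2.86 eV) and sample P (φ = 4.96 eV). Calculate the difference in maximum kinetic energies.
2.1000 eV

Using KE_max = hc/λ - φ for each metal:

Photon energy: E = hc/λ = 9.6486 eV

For material X (φ₁ = 2.86 eV):
KE₁ = E - φ₁ = 9.6486 - 2.86 = 6.7886 eV

For sample P (φ₂ = 4.96 eV):
KE₂ = E - φ₂ = 9.6486 - 4.96 = 4.6886 eV

Difference:
ΔKE = KE₁ - KE₂ = 6.7886 - 4.6886 = 2.1000 eV

Note: The difference equals the difference in work functions: 4.96 - 2.86 = 2.10 eV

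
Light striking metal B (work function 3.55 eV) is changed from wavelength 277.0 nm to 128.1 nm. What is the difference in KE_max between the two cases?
5.2027 eV

Using Einstein's equation: KE_max = hc/λ - φ

For λ₁ = 277.0 nm:
KE₁ = hc/λ₁ - φ = 4.4760 - 3.55 = 0.9260 eV

For λ₂ = 128.1 nm:
KE₂ = hc/λ₂ - φ = 9.6787 - 3.55 = 6.1287 eV

Change in KE:
ΔKE = KE₂ - KE₁ = 6.1287 - 0.9260 = 5.2027 eV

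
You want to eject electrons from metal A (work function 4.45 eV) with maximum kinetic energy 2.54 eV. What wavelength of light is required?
177.37 nm

From Einstein's equation: KE_max = hc/λ - φ

Rearranging for λ:
hc/λ = KE_max + φ
λ = hc/(KE_max + φ)

Required photon energy:
E_photon = KE_max + φ = 2.54 + 4.45 = 6.99 eV

Required wavelength:
λ = hc/E_photon = (6.626×10⁻³⁴)(3×10⁸) / (6.99 × 1.602×10⁻¹⁹)
λ = 177.37 nm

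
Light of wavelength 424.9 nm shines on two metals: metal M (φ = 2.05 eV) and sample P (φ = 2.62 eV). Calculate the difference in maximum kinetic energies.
0.5700 eV

Using KE_max = hc/λ - φ for each metal:

Photon energy: E = hc/λ = 2.9180 eV

For metal M (φ₁ = 2.05 eV):
KE₁ = E - φ₁ = 2.9180 - 2.05 = 0.8680 eV

For sample P (φ₂ = 2.62 eV):
KE₂ = E - φ₂ = 2.9180 - 2.62 = 0.2980 eV

Difference:
ΔKE = KE₁ - KE₂ = 0.8680 - 0.2980 = 0.5700 eV

Note: The difference equals the difference in work functions: 2.62 - 2.05 = 0.57 eV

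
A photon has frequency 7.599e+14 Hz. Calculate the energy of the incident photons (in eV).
3.1427 eV

Using E = hf:

E = hf = (6.626×10⁻³⁴ J·s)(7.599e+14 Hz)
E = 3.1427 eV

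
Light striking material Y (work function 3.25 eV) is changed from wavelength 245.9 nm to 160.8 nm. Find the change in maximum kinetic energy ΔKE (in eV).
2.6684 eV

Using Einstein's equation: KE_max = hc/λ - φ

For λ₁ = 245.9 nm:
KE₁ = hc/λ₁ - φ = 5.0421 - 3.25 = 1.7921 eV

For λ₂ = 160.8 nm:
KE₂ = hc/λ₂ - φ = 7.7105 - 3.25 = 4.4605 eV

Change in KE:
ΔKE = KE₂ - KE₁ = 4.4605 - 1.7921 = 2.6684 eV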